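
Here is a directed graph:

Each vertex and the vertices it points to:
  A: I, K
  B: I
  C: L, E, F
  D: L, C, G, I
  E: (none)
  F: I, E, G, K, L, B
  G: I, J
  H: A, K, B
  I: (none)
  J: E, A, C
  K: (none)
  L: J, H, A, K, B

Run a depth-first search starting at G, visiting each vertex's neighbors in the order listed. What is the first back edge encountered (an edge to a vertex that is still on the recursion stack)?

DFS from G (visiting each vertex's neighbors in the order listed); mark gray on enter, black on exit:
G gray
  I gray
  I black
  J gray
    E gray
    E black
    A gray
      A→I: I black — skip
      K gray
      K black
    A black
    C gray
      L gray
        L→J: J is gray → back edge
First back edge: L → J.

L->J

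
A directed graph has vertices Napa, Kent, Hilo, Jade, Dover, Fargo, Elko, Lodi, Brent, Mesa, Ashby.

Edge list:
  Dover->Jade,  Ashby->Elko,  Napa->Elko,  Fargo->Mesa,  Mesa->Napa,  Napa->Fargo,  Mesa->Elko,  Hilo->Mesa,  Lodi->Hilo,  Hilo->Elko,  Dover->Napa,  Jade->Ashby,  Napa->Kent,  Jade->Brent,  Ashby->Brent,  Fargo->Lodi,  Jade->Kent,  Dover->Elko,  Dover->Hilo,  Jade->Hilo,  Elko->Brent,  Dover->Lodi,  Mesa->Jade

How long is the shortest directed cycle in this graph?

3

For each vertex v, BFS finds the shortest path from v back to v.
The shortest such closed walk is Jade → Hilo → Mesa → Jade, length 3.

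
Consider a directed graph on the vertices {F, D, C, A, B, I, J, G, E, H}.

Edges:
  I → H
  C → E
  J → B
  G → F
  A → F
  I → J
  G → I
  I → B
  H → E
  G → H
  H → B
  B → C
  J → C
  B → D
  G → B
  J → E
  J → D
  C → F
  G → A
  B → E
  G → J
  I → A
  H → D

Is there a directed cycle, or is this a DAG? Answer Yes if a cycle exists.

No

DFS with white/gray/black marking, starting from D:
D gray
D black
F gray
F black
C gray
  C→F: F black — skip
  E gray
  E black
C black
A gray
  A→F: F black — skip
A black
B gray
  B→D: D black — skip
  B→E: E black — skip
  B→C: C black — skip
B black
I gray
  J gray
    J→B: B black — skip
    J→D: D black — skip
    J→C: C black — skip
    J→E: E black — skip
  J black
  I→B: B black — skip
  I→A: A black — skip
  H gray
    H→E: E black — skip
    H→D: D black — skip
    H→B: B black — skip
  H black
I black
G gray
  G→J: J black — skip
  G→B: B black — skip
  G→H: H black — skip
  G→A: A black — skip
  G→I: I black — skip
  G→F: F black — skip
G black
Every edge goes to a white or black vertex — no back edge, so the graph is acyclic.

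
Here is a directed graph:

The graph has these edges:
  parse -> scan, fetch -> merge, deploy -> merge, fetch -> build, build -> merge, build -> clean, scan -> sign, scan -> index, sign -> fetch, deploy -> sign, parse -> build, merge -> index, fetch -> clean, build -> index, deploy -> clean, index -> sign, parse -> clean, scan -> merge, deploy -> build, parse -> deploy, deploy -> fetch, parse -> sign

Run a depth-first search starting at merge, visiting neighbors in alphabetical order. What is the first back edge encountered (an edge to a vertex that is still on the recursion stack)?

DFS from merge (visiting neighbors in alphabetical order); mark gray on enter, black on exit:
merge gray
  index gray
    sign gray
      fetch gray
        build gray
          clean gray
          clean black
          build→index: index is gray → back edge
First back edge: build → index.

build->index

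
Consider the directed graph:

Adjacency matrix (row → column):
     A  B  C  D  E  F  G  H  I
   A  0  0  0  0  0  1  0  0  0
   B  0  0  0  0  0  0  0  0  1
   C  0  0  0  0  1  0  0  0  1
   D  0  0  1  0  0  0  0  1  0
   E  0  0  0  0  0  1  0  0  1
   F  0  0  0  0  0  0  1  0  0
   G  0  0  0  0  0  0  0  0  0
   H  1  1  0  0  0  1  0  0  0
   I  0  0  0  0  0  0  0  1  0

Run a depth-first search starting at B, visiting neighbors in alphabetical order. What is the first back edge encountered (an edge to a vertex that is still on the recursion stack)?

H->B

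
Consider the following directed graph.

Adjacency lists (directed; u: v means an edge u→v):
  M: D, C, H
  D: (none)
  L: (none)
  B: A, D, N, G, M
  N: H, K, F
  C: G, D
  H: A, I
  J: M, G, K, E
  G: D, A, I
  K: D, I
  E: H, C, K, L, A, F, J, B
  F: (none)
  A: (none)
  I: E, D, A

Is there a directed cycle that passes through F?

No

F lies on a cycle iff there is a path from F back to itself.
Exploring from F, it never reaches itself; equivalently, its strongly connected component is a singleton.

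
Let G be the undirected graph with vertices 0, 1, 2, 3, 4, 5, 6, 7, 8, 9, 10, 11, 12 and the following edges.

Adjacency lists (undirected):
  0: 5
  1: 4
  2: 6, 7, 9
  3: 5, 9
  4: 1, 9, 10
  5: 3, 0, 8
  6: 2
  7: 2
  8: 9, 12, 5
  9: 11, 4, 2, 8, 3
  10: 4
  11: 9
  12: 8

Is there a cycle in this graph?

Yes

DFS, tracking each vertex's parent; an edge to a visited non-parent vertex closes a cycle.
Start from 10:
visit 10 (parent –)
  visit 4 (parent 10)
    visit 1 (parent 4)
      1–4: parent, skip
    visit 9 (parent 4)
      visit 11 (parent 9)
        11–9: parent, skip
      9–4: parent, skip
      visit 2 (parent 9)
        visit 6 (parent 2)
          6–2: parent, skip
        visit 7 (parent 2)
          7–2: parent, skip
        2–9: parent, skip
      visit 8 (parent 9)
        8–9: parent, skip
        visit 12 (parent 8)
          12–8: parent, skip
        visit 5 (parent 8)
          visit 3 (parent 5)
            3–5: parent, skip
            3–9: 9 visited and ≠ parent → cycle
Cycle: 9 – 8 – 5 – 3 – 9.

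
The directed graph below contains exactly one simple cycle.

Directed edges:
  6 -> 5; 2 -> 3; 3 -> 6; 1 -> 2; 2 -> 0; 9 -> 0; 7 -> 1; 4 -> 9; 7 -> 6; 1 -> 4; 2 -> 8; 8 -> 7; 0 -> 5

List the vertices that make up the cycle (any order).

1, 2, 7, 8

DFS with gray/black marking from 1:
1 gray
  4 gray
    9 gray
      0 gray
        5 gray
        5 black
      0 black
    9 black
  4 black
  2 gray
    8 gray
      7 gray
        7→1: 1 is gray → back edge
Back edge closes the cycle 1 → 2 → 8 → 7 → 1; its vertices are {1, 2, 7, 8}.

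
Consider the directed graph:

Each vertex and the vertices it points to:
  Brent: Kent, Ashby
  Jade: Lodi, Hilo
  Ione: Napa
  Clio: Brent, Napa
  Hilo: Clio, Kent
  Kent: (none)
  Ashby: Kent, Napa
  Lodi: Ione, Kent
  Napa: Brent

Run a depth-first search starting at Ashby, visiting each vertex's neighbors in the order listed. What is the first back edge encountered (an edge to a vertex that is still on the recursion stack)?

Brent->Ashby

DFS from Ashby (visiting each vertex's neighbors in the order listed); mark gray on enter, black on exit:
Ashby gray
  Kent gray
  Kent black
  Napa gray
    Brent gray
      Brent→Kent: Kent black — skip
      Brent→Ashby: Ashby is gray → back edge
First back edge: Brent → Ashby.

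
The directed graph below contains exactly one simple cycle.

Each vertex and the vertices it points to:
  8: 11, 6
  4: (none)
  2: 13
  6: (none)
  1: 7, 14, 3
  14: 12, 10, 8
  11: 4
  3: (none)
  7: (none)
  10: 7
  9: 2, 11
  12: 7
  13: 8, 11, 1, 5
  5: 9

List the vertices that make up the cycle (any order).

DFS with gray/black marking from 2:
2 gray
  13 gray
    8 gray
      11 gray
        4 gray
        4 black
      11 black
      6 gray
      6 black
    8 black
    13→11: 11 black — skip
    1 gray
      7 gray
      7 black
      14 gray
        12 gray
          12→7: 7 black — skip
        12 black
        10 gray
          10→7: 7 black — skip
        10 black
        14→8: 8 black — skip
      14 black
      3 gray
      3 black
    1 black
    5 gray
      9 gray
        9→2: 2 is gray → back edge
Back edge closes the cycle 2 → 13 → 5 → 9 → 2; its vertices are {2, 5, 9, 13}.

2, 5, 9, 13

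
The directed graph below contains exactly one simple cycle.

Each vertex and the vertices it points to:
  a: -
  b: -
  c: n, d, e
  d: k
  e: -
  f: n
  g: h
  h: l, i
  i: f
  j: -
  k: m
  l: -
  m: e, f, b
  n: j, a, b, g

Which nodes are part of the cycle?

f, g, h, i, n

DFS with gray/black marking from n:
n gray
  j gray
  j black
  a gray
  a black
  b gray
  b black
  g gray
    h gray
      l gray
      l black
      i gray
        f gray
          f→n: n is gray → back edge
Back edge closes the cycle n → g → h → i → f → n; its vertices are {f, g, h, i, n}.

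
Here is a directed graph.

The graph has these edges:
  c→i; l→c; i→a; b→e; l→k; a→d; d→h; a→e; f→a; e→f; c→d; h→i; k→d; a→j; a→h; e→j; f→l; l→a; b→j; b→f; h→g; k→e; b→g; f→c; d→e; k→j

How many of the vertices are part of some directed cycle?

9

A vertex is on a directed cycle iff it belongs to a strongly connected component of size ≥ 2 (or has a self-loop).
The vertices on cycles are {a, c, d, e, f, h, i, k, l} — 9 in total.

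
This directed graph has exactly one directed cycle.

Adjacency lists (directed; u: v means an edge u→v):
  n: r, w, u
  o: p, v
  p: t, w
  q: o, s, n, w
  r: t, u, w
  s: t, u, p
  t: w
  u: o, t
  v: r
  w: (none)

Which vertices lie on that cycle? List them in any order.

o, r, u, v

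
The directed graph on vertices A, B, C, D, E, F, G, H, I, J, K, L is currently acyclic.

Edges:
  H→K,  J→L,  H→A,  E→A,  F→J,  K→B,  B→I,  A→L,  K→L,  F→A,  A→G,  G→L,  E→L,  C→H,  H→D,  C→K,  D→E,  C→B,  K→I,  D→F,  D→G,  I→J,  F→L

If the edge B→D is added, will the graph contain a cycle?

No

Adding B→D creates a cycle iff D can already reach B.
Explore from D: no path reaches B. The graph stays acyclic.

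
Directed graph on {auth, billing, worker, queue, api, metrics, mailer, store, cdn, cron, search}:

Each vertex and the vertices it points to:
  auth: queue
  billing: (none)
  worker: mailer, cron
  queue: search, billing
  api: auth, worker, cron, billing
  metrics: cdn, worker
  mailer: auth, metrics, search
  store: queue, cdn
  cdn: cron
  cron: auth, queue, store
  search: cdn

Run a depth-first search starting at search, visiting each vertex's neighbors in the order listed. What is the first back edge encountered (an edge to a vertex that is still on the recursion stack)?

queue->search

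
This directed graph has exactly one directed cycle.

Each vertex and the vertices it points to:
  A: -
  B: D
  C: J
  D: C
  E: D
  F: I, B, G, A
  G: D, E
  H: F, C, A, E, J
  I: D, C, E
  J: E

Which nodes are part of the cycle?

C, D, E, J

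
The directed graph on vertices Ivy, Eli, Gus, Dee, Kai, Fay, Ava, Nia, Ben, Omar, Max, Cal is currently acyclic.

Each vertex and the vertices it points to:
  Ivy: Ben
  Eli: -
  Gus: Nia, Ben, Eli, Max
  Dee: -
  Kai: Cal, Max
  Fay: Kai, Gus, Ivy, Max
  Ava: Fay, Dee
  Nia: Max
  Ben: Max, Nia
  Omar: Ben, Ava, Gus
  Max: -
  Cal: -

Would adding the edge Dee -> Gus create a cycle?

Adding Dee→Gus creates a cycle iff Gus can already reach Dee.
Explore from Gus: no path reaches Dee. The graph stays acyclic.

No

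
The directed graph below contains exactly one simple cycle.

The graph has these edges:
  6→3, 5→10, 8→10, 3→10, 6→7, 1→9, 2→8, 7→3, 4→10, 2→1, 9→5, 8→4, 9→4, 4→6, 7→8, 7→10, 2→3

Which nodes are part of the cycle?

DFS with gray/black marking from 4:
4 gray
  6 gray
    3 gray
      10 gray
      10 black
    3 black
    7 gray
      7→3: 3 black — skip
      8 gray
        8→4: 4 is gray → back edge
Back edge closes the cycle 4 → 6 → 7 → 8 → 4; its vertices are {4, 6, 7, 8}.

4, 6, 7, 8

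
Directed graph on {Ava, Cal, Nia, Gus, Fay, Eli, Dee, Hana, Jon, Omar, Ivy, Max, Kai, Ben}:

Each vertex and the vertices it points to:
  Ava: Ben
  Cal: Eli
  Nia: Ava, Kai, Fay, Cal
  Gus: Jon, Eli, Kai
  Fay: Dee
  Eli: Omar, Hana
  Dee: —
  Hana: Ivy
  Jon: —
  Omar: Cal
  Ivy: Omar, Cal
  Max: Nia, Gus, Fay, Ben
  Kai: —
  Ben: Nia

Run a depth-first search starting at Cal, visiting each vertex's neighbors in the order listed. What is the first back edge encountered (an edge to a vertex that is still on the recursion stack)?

DFS from Cal (visiting each vertex's neighbors in the order listed); mark gray on enter, black on exit:
Cal gray
  Eli gray
    Omar gray
      Omar→Cal: Cal is gray → back edge
First back edge: Omar → Cal.

Omar→Cal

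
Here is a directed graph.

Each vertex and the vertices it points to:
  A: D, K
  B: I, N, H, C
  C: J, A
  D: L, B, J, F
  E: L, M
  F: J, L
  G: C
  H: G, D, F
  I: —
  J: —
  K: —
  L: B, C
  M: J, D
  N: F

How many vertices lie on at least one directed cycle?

9

A vertex is on a directed cycle iff it belongs to a strongly connected component of size ≥ 2 (or has a self-loop).
The vertices on cycles are {A, B, C, D, F, G, H, L, N} — 9 in total.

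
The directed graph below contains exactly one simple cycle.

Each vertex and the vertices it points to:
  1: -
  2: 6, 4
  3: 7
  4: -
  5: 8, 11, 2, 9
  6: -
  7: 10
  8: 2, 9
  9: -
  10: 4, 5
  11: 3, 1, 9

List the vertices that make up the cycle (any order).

DFS with gray/black marking from 10:
10 gray
  4 gray
  4 black
  5 gray
    8 gray
      2 gray
        6 gray
        6 black
        2→4: 4 black — skip
      2 black
      9 gray
      9 black
    8 black
    11 gray
      3 gray
        7 gray
          7→10: 10 is gray → back edge
Back edge closes the cycle 10 → 5 → 11 → 3 → 7 → 10; its vertices are {3, 5, 7, 10, 11}.

3, 5, 7, 10, 11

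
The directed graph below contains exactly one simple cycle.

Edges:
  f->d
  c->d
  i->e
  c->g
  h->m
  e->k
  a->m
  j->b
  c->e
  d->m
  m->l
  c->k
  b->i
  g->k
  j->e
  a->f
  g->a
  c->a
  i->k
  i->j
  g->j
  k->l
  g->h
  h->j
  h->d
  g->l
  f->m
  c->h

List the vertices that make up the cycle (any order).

b, i, j

DFS with gray/black marking from j:
j gray
  b gray
    i gray
      k gray
        l gray
        l black
      k black
      i→j: j is gray → back edge
Back edge closes the cycle j → b → i → j; its vertices are {b, i, j}.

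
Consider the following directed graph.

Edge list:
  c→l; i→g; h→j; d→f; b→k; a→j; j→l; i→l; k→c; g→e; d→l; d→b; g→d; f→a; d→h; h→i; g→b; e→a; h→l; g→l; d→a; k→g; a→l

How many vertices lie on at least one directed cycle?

A vertex is on a directed cycle iff it belongs to a strongly connected component of size ≥ 2 (or has a self-loop).
The vertices on cycles are {b, d, g, h, i, k} — 6 in total.

6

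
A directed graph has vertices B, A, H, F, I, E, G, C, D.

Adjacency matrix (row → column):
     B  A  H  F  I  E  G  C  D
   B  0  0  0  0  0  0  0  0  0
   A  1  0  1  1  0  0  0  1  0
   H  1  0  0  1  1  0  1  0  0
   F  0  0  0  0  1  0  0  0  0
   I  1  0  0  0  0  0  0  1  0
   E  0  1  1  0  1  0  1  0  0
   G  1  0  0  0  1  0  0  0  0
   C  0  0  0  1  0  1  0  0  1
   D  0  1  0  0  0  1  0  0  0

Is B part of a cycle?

No

B lies on a cycle iff there is a path from B back to itself.
Exploring from B, it never reaches itself; equivalently, its strongly connected component is a singleton.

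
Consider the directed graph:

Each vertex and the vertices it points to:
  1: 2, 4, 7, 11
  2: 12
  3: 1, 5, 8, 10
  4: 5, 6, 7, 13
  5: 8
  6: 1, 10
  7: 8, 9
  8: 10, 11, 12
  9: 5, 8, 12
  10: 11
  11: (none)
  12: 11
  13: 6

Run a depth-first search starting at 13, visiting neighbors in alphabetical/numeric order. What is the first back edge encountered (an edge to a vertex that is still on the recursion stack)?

4→6

DFS from 13 (visiting neighbors in alphabetical/numeric order); mark gray on enter, black on exit:
13 gray
  6 gray
    1 gray
      2 gray
        12 gray
          11 gray
          11 black
        12 black
      2 black
      4 gray
        5 gray
          8 gray
            10 gray
              10→11: 11 black — skip
            10 black
            8→11: 11 black — skip
            8→12: 12 black — skip
          8 black
        5 black
        4→6: 6 is gray → back edge
First back edge: 4 → 6.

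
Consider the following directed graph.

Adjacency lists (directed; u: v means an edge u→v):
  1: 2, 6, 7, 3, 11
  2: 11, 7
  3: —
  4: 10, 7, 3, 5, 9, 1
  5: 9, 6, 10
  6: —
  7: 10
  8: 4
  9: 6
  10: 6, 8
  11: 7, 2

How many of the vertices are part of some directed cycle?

8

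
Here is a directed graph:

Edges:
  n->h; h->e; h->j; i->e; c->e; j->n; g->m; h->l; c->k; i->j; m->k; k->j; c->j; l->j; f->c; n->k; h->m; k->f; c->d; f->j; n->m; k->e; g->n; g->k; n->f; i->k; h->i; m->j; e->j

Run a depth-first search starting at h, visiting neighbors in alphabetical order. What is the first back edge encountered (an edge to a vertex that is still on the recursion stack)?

DFS from h (visiting neighbors in alphabetical order); mark gray on enter, black on exit:
h gray
  e gray
    j gray
      n gray
        f gray
          c gray
            d gray
            d black
            c→e: e is gray → back edge
First back edge: c → e.

c->e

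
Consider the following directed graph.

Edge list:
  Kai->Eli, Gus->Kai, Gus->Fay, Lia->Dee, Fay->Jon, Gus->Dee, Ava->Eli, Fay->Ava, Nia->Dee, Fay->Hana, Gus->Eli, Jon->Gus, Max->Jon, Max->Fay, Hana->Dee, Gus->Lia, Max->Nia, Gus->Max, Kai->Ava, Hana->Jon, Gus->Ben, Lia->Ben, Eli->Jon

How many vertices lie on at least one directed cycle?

8

A vertex is on a directed cycle iff it belongs to a strongly connected component of size ≥ 2 (or has a self-loop).
The vertices on cycles are {Ava, Eli, Fay, Gus, Jon, Kai, Max, Hana} — 8 in total.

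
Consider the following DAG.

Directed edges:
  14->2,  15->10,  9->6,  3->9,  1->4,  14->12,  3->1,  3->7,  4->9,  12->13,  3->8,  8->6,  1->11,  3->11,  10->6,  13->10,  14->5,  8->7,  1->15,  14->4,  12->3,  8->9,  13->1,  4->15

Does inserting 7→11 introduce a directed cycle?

No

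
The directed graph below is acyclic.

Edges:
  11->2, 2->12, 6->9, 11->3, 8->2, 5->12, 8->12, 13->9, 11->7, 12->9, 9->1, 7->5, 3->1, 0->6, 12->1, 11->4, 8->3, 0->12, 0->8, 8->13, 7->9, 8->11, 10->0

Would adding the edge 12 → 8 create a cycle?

Adding 12→8 creates a cycle iff 8 can already reach 12.
Path from 8: 8 → 12.
So 8 → … → 12 → 8 is a cycle.

Yes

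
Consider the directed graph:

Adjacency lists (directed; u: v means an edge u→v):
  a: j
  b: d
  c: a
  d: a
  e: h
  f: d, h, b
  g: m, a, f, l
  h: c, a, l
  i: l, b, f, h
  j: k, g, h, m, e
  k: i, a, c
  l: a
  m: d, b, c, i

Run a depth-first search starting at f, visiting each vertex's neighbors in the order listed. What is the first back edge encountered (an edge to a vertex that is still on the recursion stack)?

DFS from f (visiting each vertex's neighbors in the order listed); mark gray on enter, black on exit:
f gray
  d gray
    a gray
      j gray
        k gray
          i gray
            l gray
              l→a: a is gray → back edge
First back edge: l → a.

l→a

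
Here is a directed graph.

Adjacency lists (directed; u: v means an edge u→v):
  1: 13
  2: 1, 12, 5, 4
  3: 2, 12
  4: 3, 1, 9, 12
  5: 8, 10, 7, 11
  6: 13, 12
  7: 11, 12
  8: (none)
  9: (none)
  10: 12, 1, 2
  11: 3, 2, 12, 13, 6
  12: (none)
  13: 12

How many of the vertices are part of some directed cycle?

7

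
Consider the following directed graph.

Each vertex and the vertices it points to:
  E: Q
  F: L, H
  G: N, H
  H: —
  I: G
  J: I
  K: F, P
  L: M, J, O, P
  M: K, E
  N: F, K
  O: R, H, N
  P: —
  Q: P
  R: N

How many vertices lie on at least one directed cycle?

10

A vertex is on a directed cycle iff it belongs to a strongly connected component of size ≥ 2 (or has a self-loop).
The vertices on cycles are {F, G, I, J, K, L, M, N, O, R} — 10 in total.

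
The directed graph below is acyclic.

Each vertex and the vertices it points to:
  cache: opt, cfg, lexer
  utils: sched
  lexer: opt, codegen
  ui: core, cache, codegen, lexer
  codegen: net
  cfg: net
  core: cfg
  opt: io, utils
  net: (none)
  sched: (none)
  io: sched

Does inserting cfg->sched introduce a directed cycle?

No

Adding cfg→sched creates a cycle iff sched can already reach cfg.
Explore from sched: no path reaches cfg. The graph stays acyclic.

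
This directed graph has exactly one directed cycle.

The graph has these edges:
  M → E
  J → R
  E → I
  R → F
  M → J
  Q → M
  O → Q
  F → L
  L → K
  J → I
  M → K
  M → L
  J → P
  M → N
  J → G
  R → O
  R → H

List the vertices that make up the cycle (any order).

DFS with gray/black marking from Q:
Q gray
  M gray
    J gray
      I gray
      I black
      R gray
        H gray
        H black
        F gray
          L gray
            K gray
            K black
          L black
        F black
        O gray
          O→Q: Q is gray → back edge
Back edge closes the cycle Q → M → J → R → O → Q; its vertices are {J, M, O, Q, R}.

J, M, O, Q, R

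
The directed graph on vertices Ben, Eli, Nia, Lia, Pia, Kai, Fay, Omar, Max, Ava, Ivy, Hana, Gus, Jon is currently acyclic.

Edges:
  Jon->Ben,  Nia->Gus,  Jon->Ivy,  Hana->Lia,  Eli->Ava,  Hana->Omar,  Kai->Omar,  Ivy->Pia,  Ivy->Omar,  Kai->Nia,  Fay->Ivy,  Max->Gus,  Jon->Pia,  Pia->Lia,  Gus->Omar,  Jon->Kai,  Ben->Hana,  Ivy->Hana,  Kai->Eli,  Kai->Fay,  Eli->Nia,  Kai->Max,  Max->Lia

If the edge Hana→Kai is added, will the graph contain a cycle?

Yes

Adding Hana→Kai creates a cycle iff Kai can already reach Hana.
Path from Kai: Kai → Fay → Ivy → Hana.
So Kai → … → Hana → Kai is a cycle.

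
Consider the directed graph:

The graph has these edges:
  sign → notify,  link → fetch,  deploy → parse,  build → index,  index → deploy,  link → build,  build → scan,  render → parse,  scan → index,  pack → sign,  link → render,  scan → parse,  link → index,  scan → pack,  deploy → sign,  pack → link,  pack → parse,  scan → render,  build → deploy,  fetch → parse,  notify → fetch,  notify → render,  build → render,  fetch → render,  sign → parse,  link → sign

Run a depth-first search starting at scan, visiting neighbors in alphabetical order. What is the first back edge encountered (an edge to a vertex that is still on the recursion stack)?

build→scan

DFS from scan (visiting neighbors in alphabetical order); mark gray on enter, black on exit:
scan gray
  index gray
    deploy gray
      parse gray
      parse black
      sign gray
        notify gray
          fetch gray
            fetch→parse: parse black — skip
            render gray
              render→parse: parse black — skip
            render black
          fetch black
          notify→render: render black — skip
        notify black
        sign→parse: parse black — skip
      sign black
    deploy black
  index black
  pack gray
    link gray
      build gray
        build→deploy: deploy black — skip
        build→index: index black — skip
        build→render: render black — skip
        build→scan: scan is gray → back edge
First back edge: build → scan.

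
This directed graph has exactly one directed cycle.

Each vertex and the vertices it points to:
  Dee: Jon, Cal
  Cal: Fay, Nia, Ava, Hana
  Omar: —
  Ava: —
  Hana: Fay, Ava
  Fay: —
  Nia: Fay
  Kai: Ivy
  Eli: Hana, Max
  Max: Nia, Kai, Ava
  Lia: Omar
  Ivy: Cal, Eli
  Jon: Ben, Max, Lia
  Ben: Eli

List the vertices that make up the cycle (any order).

Eli, Ivy, Kai, Max

DFS with gray/black marking from Max:
Max gray
  Nia gray
    Fay gray
    Fay black
  Nia black
  Kai gray
    Ivy gray
      Cal gray
        Cal→Fay: Fay black — skip
        Cal→Nia: Nia black — skip
        Ava gray
        Ava black
        Hana gray
          Hana→Fay: Fay black — skip
          Hana→Ava: Ava black — skip
        Hana black
      Cal black
      Eli gray
        Eli→Hana: Hana black — skip
        Eli→Max: Max is gray → back edge
Back edge closes the cycle Max → Kai → Ivy → Eli → Max; its vertices are {Eli, Ivy, Kai, Max}.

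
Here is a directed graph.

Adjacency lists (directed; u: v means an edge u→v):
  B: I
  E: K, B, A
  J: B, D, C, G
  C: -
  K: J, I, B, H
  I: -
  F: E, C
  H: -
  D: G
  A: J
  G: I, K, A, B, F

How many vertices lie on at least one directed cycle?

7

A vertex is on a directed cycle iff it belongs to a strongly connected component of size ≥ 2 (or has a self-loop).
The vertices on cycles are {A, D, E, F, G, J, K} — 7 in total.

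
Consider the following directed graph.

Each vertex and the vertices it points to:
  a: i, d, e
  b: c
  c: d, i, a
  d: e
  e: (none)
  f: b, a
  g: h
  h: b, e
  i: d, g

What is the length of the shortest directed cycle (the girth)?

5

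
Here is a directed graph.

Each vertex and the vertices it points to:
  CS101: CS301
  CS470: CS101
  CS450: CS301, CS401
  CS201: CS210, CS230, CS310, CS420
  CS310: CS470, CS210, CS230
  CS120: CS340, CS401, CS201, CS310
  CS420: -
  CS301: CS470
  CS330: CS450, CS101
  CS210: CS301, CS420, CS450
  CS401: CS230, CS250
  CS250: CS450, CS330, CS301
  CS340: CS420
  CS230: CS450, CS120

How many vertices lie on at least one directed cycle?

12

A vertex is on a directed cycle iff it belongs to a strongly connected component of size ≥ 2 (or has a self-loop).
The vertices on cycles are {CS101, CS120, CS201, CS210, CS230, CS250, CS301, CS310, CS330, CS401, CS450, CS470} — 12 in total.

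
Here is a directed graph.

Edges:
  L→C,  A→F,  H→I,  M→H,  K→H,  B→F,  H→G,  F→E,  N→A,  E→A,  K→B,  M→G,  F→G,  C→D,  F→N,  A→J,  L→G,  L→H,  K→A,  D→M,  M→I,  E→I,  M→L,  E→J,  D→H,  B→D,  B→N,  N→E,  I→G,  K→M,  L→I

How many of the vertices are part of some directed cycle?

A vertex is on a directed cycle iff it belongs to a strongly connected component of size ≥ 2 (or has a self-loop).
The vertices on cycles are {A, C, D, E, F, L, M, N} — 8 in total.

8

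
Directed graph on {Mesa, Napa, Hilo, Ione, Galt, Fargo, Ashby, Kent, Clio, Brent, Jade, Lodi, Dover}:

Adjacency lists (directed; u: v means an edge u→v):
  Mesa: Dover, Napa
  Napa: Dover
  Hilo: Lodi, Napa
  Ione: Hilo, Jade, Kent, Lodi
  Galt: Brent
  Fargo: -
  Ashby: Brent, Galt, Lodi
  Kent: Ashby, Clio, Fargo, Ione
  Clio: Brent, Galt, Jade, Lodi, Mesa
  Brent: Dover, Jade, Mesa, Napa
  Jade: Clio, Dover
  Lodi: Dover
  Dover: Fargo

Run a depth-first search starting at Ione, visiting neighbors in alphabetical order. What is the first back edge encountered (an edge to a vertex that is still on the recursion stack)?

Brent→Jade

DFS from Ione (visiting neighbors in alphabetical order); mark gray on enter, black on exit:
Ione gray
  Hilo gray
    Lodi gray
      Dover gray
        Fargo gray
        Fargo black
      Dover black
    Lodi black
    Napa gray
      Napa→Dover: Dover black — skip
    Napa black
  Hilo black
  Jade gray
    Clio gray
      Brent gray
        Brent→Dover: Dover black — skip
        Brent→Jade: Jade is gray → back edge
First back edge: Brent → Jade.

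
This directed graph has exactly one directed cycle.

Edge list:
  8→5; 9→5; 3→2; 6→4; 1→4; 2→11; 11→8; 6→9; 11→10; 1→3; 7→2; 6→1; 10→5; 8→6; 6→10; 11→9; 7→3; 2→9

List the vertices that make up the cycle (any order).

1, 2, 3, 6, 8, 11

DFS with gray/black marking from 2:
2 gray
  11 gray
    10 gray
      5 gray
      5 black
    10 black
    9 gray
      9→5: 5 black — skip
    9 black
    8 gray
      8→5: 5 black — skip
      6 gray
        1 gray
          4 gray
          4 black
          3 gray
            3→2: 2 is gray → back edge
Back edge closes the cycle 2 → 11 → 8 → 6 → 1 → 3 → 2; its vertices are {1, 2, 3, 6, 8, 11}.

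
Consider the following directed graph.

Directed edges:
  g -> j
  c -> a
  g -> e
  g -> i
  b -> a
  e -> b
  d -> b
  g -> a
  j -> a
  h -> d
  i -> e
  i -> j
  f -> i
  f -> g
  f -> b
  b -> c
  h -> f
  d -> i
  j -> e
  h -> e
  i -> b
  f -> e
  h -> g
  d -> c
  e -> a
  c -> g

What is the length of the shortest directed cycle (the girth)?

4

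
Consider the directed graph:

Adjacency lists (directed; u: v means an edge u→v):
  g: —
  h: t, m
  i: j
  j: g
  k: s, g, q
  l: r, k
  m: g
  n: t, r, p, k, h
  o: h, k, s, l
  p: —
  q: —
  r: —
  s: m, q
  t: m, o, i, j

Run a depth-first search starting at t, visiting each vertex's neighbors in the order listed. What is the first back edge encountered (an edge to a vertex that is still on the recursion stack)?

h->t

DFS from t (visiting each vertex's neighbors in the order listed); mark gray on enter, black on exit:
t gray
  m gray
    g gray
    g black
  m black
  o gray
    h gray
      h→t: t is gray → back edge
First back edge: h → t.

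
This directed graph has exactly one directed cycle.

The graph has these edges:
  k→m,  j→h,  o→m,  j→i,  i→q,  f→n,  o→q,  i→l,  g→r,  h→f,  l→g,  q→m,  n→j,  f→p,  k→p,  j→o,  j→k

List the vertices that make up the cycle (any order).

DFS with gray/black marking from j:
j gray
  h gray
    f gray
      p gray
      p black
      n gray
        n→j: j is gray → back edge
Back edge closes the cycle j → h → f → n → j; its vertices are {f, h, j, n}.

f, h, j, n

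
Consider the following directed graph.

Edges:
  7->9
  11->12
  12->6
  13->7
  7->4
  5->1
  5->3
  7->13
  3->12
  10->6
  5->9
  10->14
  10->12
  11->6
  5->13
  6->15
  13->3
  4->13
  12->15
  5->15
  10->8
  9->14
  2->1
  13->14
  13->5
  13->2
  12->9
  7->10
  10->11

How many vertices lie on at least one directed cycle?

4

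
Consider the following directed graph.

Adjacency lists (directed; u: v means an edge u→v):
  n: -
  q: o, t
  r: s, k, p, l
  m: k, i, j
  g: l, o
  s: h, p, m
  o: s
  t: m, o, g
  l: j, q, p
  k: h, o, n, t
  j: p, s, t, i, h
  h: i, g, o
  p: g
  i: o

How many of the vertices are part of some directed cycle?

A vertex is on a directed cycle iff it belongs to a strongly connected component of size ≥ 2 (or has a self-loop).
The vertices on cycles are {g, h, i, j, k, l, m, o, p, q, s, t} — 12 in total.

12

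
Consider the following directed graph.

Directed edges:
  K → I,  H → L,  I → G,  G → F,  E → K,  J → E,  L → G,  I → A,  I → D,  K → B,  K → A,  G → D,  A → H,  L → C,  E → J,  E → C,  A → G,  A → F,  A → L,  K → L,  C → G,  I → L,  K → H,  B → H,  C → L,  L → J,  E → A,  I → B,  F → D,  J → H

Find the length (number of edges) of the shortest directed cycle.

For each vertex v, BFS finds the shortest path from v back to v.
The shortest such closed walk is E → J → E, length 2.

2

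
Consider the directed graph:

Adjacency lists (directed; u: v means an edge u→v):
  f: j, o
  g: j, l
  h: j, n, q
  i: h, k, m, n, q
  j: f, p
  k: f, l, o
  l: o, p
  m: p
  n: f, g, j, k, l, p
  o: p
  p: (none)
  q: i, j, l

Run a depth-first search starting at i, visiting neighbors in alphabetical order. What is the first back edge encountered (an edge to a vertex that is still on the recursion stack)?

f->j

DFS from i (visiting neighbors in alphabetical order); mark gray on enter, black on exit:
i gray
  h gray
    j gray
      f gray
        f→j: j is gray → back edge
First back edge: f → j.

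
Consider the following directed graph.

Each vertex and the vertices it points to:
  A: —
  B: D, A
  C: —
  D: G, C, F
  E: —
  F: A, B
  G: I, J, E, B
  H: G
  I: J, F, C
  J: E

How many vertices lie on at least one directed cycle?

A vertex is on a directed cycle iff it belongs to a strongly connected component of size ≥ 2 (or has a self-loop).
The vertices on cycles are {B, D, F, G, I} — 5 in total.

5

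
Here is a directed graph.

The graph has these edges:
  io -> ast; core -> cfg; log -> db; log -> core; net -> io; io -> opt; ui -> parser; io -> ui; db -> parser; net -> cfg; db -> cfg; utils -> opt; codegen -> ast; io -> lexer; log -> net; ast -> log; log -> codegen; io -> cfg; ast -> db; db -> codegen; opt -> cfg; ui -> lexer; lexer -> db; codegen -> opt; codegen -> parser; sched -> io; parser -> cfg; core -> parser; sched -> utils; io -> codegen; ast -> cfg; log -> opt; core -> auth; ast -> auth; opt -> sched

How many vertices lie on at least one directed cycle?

A vertex is on a directed cycle iff it belongs to a strongly connected component of size ≥ 2 (or has a self-loop).
The vertices on cycles are {db, io, ui, ast, log, net, opt, lexer, sched, utils, codegen} — 11 in total.

11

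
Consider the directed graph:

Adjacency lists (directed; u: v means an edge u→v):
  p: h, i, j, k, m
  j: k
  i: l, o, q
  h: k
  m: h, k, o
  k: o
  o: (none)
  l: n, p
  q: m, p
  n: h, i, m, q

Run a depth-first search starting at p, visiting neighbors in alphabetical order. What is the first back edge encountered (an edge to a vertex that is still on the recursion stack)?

n->i

DFS from p (visiting neighbors in alphabetical order); mark gray on enter, black on exit:
p gray
  h gray
    k gray
      o gray
      o black
    k black
  h black
  i gray
    l gray
      n gray
        n→h: h black — skip
        n→i: i is gray → back edge
First back edge: n → i.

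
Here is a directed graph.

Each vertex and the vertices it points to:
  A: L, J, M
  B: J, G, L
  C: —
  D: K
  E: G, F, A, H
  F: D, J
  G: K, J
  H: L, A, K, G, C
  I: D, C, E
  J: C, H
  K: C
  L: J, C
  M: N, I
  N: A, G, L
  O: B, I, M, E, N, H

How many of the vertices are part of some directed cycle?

A vertex is on a directed cycle iff it belongs to a strongly connected component of size ≥ 2 (or has a self-loop).
The vertices on cycles are {A, E, F, G, H, I, J, L, M, N} — 10 in total.

10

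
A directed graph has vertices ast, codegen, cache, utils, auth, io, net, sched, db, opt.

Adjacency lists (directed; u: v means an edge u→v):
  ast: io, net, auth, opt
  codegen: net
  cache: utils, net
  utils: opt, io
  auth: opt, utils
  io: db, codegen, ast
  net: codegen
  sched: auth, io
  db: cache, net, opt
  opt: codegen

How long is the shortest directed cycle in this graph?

For each vertex v, BFS finds the shortest path from v back to v.
The shortest such closed walk is io → ast → io, length 2.

2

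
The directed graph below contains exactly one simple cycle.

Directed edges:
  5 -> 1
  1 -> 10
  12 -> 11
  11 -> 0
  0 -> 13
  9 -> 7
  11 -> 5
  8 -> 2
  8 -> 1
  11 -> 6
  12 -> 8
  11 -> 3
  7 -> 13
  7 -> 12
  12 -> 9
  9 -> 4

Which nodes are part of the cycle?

7, 9, 12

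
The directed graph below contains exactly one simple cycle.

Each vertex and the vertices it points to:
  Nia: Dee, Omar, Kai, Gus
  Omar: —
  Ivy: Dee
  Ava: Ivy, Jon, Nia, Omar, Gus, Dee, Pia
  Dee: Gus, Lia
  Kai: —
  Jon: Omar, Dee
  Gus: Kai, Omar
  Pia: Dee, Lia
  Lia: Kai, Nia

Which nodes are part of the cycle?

Dee, Lia, Nia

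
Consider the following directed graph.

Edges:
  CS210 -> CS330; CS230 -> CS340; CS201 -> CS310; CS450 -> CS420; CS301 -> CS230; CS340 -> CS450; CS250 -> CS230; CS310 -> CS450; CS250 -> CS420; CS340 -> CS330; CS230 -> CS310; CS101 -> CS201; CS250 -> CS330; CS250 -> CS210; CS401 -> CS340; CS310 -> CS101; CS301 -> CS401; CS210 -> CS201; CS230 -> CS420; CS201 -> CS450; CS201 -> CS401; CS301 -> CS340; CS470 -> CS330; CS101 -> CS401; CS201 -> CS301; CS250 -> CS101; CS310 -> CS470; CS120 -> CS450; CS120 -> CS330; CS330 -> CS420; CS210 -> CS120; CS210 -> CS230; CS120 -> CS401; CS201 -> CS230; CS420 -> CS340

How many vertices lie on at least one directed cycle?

9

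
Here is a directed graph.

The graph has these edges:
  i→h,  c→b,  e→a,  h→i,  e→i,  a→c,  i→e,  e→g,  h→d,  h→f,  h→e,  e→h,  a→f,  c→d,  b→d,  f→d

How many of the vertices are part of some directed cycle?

3

A vertex is on a directed cycle iff it belongs to a strongly connected component of size ≥ 2 (or has a self-loop).
The vertices on cycles are {e, h, i} — 3 in total.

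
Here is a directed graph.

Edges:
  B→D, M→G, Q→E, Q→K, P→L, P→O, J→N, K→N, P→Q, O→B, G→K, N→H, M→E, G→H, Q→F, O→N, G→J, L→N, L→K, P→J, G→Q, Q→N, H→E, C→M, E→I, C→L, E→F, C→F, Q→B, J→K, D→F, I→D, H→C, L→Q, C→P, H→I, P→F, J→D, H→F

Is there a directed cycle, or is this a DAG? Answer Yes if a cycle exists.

Yes

DFS with white/gray/black marking, starting from Q:
Q gray
  F gray
  F black
  N gray
    H gray
      C gray
        C→F: F black — skip
        P gray
          J gray
            K gray
              K→N: N is gray → back edge
Back edge found, so a cycle exists: N → H → C → P → J → K → N.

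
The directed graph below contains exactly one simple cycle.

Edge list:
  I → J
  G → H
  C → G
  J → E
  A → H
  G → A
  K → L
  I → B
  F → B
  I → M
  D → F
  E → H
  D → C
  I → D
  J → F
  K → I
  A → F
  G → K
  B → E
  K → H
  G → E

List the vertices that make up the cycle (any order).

C, D, G, I, K

DFS with gray/black marking from K:
K gray
  L gray
  L black
  H gray
  H black
  I gray
    M gray
    M black
    B gray
      E gray
        E→H: H black — skip
      E black
    B black
    J gray
      J→E: E black — skip
      F gray
        F→B: B black — skip
      F black
    J black
    D gray
      D→F: F black — skip
      C gray
        G gray
          G→K: K is gray → back edge
Back edge closes the cycle K → I → D → C → G → K; its vertices are {C, D, G, I, K}.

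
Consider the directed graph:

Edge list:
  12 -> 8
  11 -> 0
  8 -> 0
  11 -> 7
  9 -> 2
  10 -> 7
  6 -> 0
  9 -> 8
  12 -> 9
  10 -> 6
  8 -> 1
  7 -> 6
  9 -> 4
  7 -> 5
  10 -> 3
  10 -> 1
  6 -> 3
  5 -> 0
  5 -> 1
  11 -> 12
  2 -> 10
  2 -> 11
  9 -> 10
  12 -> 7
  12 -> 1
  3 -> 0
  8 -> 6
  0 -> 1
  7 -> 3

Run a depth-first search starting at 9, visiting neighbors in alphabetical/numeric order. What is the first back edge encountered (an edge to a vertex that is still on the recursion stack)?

12->9

DFS from 9 (visiting neighbors in alphabetical/numeric order); mark gray on enter, black on exit:
9 gray
  2 gray
    10 gray
      1 gray
      1 black
      3 gray
        0 gray
          0→1: 1 black — skip
        0 black
      3 black
      6 gray
        6→0: 0 black — skip
        6→3: 3 black — skip
      6 black
      7 gray
        7→3: 3 black — skip
        5 gray
          5→0: 0 black — skip
          5→1: 1 black — skip
        5 black
        7→6: 6 black — skip
      7 black
    10 black
    11 gray
      11→0: 0 black — skip
      11→7: 7 black — skip
      12 gray
        12→1: 1 black — skip
        12→7: 7 black — skip
        8 gray
          8→0: 0 black — skip
          8→1: 1 black — skip
          8→6: 6 black — skip
        8 black
        12→9: 9 is gray → back edge
First back edge: 12 → 9.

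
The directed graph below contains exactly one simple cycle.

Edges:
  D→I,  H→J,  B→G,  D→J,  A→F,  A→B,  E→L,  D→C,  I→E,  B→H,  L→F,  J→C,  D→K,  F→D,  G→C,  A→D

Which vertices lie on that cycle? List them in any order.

D, E, F, I, L

DFS with gray/black marking from D:
D gray
  I gray
    E gray
      L gray
        F gray
          F→D: D is gray → back edge
Back edge closes the cycle D → I → E → L → F → D; its vertices are {D, E, F, I, L}.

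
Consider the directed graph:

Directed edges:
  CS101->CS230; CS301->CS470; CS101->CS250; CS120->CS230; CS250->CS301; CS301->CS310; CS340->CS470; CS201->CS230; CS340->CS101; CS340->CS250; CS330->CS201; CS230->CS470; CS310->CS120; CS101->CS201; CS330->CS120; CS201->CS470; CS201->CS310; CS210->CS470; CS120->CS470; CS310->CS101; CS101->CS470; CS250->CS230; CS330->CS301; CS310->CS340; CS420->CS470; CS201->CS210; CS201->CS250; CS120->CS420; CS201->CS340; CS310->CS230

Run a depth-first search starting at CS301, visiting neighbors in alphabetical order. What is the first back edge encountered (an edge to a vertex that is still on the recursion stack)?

CS250->CS301

DFS from CS301 (visiting neighbors in alphabetical order); mark gray on enter, black on exit:
CS301 gray
  CS310 gray
    CS101 gray
      CS201 gray
        CS210 gray
          CS470 gray
          CS470 black
        CS210 black
        CS230 gray
          CS230→CS470: CS470 black — skip
        CS230 black
        CS250 gray
          CS250→CS230: CS230 black — skip
          CS250→CS301: CS301 is gray → back edge
First back edge: CS250 → CS301.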